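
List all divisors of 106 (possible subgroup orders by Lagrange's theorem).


Lagrange's theorem: |H| divides |G|
|G| = 106
Divisors of 106: 1, 2, 53, 106

Possible subgroup orders: {1, 2, 53, 106}


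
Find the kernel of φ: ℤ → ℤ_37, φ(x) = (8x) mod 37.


Kernel = preimage of identity
ker(φ) = {x ∈ ℤ : 8x ≡ 0 (mod 37)}. gcd(8,37) = 1, so 8x ≡ 0 (mod 37) ⟺ x ≡ 0 (mod 37/1 = 37). Hence ker(φ) = 37ℤ

ker(φ) = 37ℤ


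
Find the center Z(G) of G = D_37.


Z(G) = {g ∈ G | gx = xg for all x ∈ G}
For odd n, Z(D_n) = {e}: no nontrivial rotation commutes with all reflections

Z(D_37) = {e}


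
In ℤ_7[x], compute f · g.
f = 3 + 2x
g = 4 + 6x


Expand and collect like terms; reduce coefficients mod 7:
x^0: 3·4 = 12 ≡ 5 (mod 7)
x^1: 3·6 + 2·4 = 26 ≡ 5 (mod 7)
x^2: 2·6 = 12 ≡ 5 (mod 7)
Result: 5 + 5x + 5x^2

f · g = 5 + 5x + 5x^2


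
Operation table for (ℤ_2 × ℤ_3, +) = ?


Elements: {(0,0), (0,1), (0,2), (1,0), (1,1), (1,2)}
Operation: componentwise addition mod (2, 3)
Entry (a, b) = ((a₁+b₁) mod 2, (a₂+b₂) mod 3)

Cayley table:
      | (0,0) | (0,1) | (0,2) | (1,0) | (1,1) | (1,2)
(0,0) | (0,0) | (0,1) | (0,2) | (1,0) | (1,1) | (1,2)
(0,1) | (0,1) | (0,2) | (0,0) | (1,1) | (1,2) | (1,0)
(0,2) | (0,2) | (0,0) | (0,1) | (1,2) | (1,0) | (1,1)
(1,0) | (1,0) | (1,1) | (1,2) | (0,0) | (0,1) | (0,2)
(1,1) | (1,1) | (1,2) | (1,0) | (0,1) | (0,2) | (0,0)
(1,2) | (1,2) | (1,0) | (1,1) | (0,2) | (0,0) | (0,1)


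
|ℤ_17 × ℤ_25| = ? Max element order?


|ℤ_17 × ℤ_25| = 17 × 25 = 425
Max element order = lcm(17,25) = 425
Cyclic? Yes (gcd=1)

|ℤ_17×ℤ_25| = 425, max element order = 425


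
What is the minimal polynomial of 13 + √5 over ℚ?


Let α = 13 + √5. Then α - 13 = √5, so (α - 13)² = 5, giving α² - 26α + 164 = 0. Degree 2 and α ∉ ℚ, so this is the minimal polynomial.

Minimal polynomial: x² - 26x + 164


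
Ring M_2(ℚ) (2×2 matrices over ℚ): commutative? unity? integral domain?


Matrix multiplication is non-commutative for n ≥ 2; the identity matrix I is the unity; singular matrices give zero divisors, so not an integral domain
Commutative: No
Integral domain: No
Has unity: Yes

M_2(ℚ) (2×2 matrices over ℚ): Commutative=No, Unity=Yes


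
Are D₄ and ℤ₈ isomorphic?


Comparing D₄ and ℤ₈:
D₄ is non-abelian, ℤ₈ is abelian

No, D₄ ≇ ℤ₈


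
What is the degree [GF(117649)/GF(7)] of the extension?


GF(117649) = GF(7^6), so the extension degree is 6

[GF(117649)/GF(7)] = 6


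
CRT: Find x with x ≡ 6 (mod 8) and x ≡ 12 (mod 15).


m₁ = 8, m₂ = 15, gcd = 1, so CRT applies. M = m₁·m₂ = 120
Let M₁ = M/m₁ = 15, M₂ = M/m₂ = 8
Find y₁ ≡ M₁⁻¹ (mod m₁): 15⁻¹ ≡ 7 (mod 8)
Find y₂ ≡ M₂⁻¹ (mod m₂): 8⁻¹ ≡ 2 (mod 15)
x = a₁·M₁·y₁ + a₂·M₂·y₂ = 6·15·7 + 12·8·2 = 822
Reduce mod 120: x ≡ 102
Check: 102 mod 8 = 6 ✓, 102 mod 15 = 12 ✓

x ≡ 102 (mod 120)


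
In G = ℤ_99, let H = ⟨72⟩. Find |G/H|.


|⟨72⟩| = n / gcd(72, 99) = 99 / 9 = 11
H is normal (ℤ_99 is abelian).
|G/H| = |G| / |H| = 99 / 11 = 9

|G/H| = 9


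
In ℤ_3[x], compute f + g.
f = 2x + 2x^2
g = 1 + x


Add coefficients mod 3:
x^0: 0 + 1 = 1 (mod 3)
x^1: 2 + 1 = 0 (mod 3)
x^2: 2 + 0 = 2 (mod 3)
Result: 1 + 2x^2

f + g = 1 + 2x^2


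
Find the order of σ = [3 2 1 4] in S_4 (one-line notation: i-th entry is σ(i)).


Cycle decomposition: (1 3)
Cycle lengths: 2
Order = lcm(2) = 2

ord(σ) = 2


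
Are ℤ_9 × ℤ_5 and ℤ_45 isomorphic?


Comparing ℤ_9 × ℤ_5 and ℤ_45:
gcd(9,5) = 1, so ℤ_9 × ℤ_5 ≅ ℤ_45 (CRT)

Yes, ℤ_9 × ℤ_5 ≅ ℤ_45


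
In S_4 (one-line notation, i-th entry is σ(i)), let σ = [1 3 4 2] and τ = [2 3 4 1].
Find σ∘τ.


σ∘τ: apply τ first, then σ
1 →τ 2 →σ 3
2 →τ 3 →σ 4
3 →τ 4 →σ 2
4 →τ 1 →σ 1

σ∘τ = [3 4 2 1]


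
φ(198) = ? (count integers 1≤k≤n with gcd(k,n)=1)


Factor n: 198 = 2 × 3^2 × 11
φ(n) = n · ∏(1 - 1/p) over distinct primes p | n
φ(198) = 198 · (1 - 1/2) · (1 - 1/3) · (1 - 1/11) = 60

φ(198) = 60


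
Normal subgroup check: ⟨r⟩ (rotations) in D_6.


H = ⟨r⟩ (rotations) in D_6
The rotation subgroup ⟨r⟩ has index 2 in D_6, so it is normal

Yes, normal subgroup


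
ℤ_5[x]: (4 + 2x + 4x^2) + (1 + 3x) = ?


Add coefficients mod 5:
x^0: 4 + 1 = 0 (mod 5)
x^1: 2 + 3 = 0 (mod 5)
x^2: 4 + 0 = 4 (mod 5)
Result: 4x^2

f + g = 4x^2


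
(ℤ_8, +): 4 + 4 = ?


Operation: addition mod 8
4 + 4 = (a + b) mod 8 with a = 4, b = 4

4 + 4 = 0


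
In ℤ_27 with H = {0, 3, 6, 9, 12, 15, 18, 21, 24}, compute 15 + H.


15 + H = {15 + h (mod 27) : h ∈ H}
15+0=15, 15+3=18, 15+6=21, 15+9=24, 15+12=0, 15+15=3, 15+18=6, 15+21=9, 15+24=12
15 + H = {0, 3, 6, 9, 12, 15, 18, 21, 24} = 0 + H

15 + H = {0, 3, 6, 9, 12, 15, 18, 21, 24}


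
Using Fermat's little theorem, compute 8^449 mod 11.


Fermat's little theorem: if p is prime and gcd(a,p)=1, then a^(p-1) ≡ 1 (mod p)
p = 11 is prime, gcd(8,11) = 1
Reduce exponent: 449 mod 10 = 9
So 8^449 ≡ 8^9 (mod 11)
8^9 mod 11 = 7

8^449 ≡ 7 (mod 11)


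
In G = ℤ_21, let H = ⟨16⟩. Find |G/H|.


|⟨16⟩| = n / gcd(16, 21) = 21 / 1 = 21
H is normal (ℤ_21 is abelian).
|G/H| = |G| / |H| = 21 / 21 = 1

|G/H| = 1


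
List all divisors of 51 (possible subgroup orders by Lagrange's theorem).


Lagrange's theorem: |H| divides |G|
|G| = 51
Divisors of 51: 1, 3, 17, 51

Possible subgroup orders: {1, 3, 17, 51}


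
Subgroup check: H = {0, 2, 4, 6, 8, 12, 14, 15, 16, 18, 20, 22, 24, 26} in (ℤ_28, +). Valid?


Subgroup test for H = {0, 2, 4, 6, 8, 12, 14, 15, 16, 18, 20, 22, 24, 26} in (ℤ_28, +):
(1) 0 ∈ H? Yes
(2) Closure: for all a,b ∈ H, (a+b) mod 28 ∈ H? No  [counterexample: 2 + 8 = 10 ∉ H]
(3) Inverses: for all a ∈ H, -a mod 28 ∈ H? No

No, H is not a subgroup of ℤ_28


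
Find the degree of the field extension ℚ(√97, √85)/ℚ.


[ℚ(√97,√85):ℚ] = [ℚ(√97,√85):ℚ(√97)]·[ℚ(√97):ℚ] = 2·2 = 4

[ℚ(√97, √85)/ℚ] = 4


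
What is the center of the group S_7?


Z(G) = {g ∈ G | gx = xg for all x ∈ G}
S_n is non-abelian for n ≥ 3; Z(S_7) is trivial

Z(S_7) = {e}


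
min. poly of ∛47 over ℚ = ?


∛47 satisfies x³ - 47 = 0, irreducible over ℚ (no rational root; 47 is not a perfect cube)

Minimal polynomial: x³ - 47


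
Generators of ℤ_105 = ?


g generates ℤ_n iff gcd(g,n) = 1
Prime factors of 105: 3, 5, 7
Generators are g ∈ {1,...,104} not divisible by any of these primes.
Generators: {1, 2, 4, 8, 11, 13, 16, 17, 19, 22, 23, 26, 29, 31, 32, 34, 37, 38, 41, 43, 44, 46, 47, 52, 53, 58, 59, 61, 62, 64, 67, 68, 71, 73, 74, 76, 79, 82, 83, 86, 88, 89, 92, 94, 97, 101, 103, 104}
Number of generators = φ(105) = 48

Generators of ℤ_105 = {1, 2, 4, 8, 11, 13, 16, 17, 19, 22, 23, 26, 29, 31, 32, 34, 37, 38, 41, 43, 44, 46, 47, 52, 53, 58, 59, 61, 62, 64, 67, 68, 71, 73, 74, 76, 79, 82, 83, 86, 88, 89, 92, 94, 97, 101, 103, 104}


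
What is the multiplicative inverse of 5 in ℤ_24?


Use the extended Euclidean algorithm to write 1 = 5·s + 24·t; then s mod 24 is the inverse.
Euclidean algorithm:
  5 = 0·24 + 5
  24 = 4·5 + 4
  5 = 1·4 + 1
  4 = 4·1 + 0
gcd(5,24) = 1
Back-substitution gives: 5·(5) + 24·(-1) = 1
So 5⁻¹ ≡ 5 ≡ 5 (mod 24)
Check: 5 × 5 = 25 ≡ 1 (mod 24) ✓

5⁻¹ ≡ 5 (mod 24)


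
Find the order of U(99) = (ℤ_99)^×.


U(n) is the group of units mod n; |U(n)| = φ(n)
|U(99)| = φ(99) = 60

|U(99) = (ℤ_99)^×| = 60


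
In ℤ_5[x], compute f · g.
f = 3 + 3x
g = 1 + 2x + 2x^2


Expand and collect like terms; reduce coefficients mod 5:
x^0: 3·1 = 3 ≡ 3 (mod 5)
x^1: 3·2 + 3·1 = 9 ≡ 4 (mod 5)
x^2: 3·2 + 3·2 = 12 ≡ 2 (mod 5)
x^3: 3·2 = 6 ≡ 1 (mod 5)
Result: 3 + 4x + 2x^2 + x^3

f · g = 3 + 4x + 2x^2 + x^3


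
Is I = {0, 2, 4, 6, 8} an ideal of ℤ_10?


Check ideal conditions for I = {0, 2, 4, 6, 8} in ℤ_10:
(1) I is an additive subgroup? Yes
(2) For r ∈ ℤ_10 and a ∈ I: r·a ∈ I? Yes

Yes, I is an ideal of ℤ_10


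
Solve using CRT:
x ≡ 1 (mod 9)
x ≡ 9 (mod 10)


m₁ = 9, m₂ = 10, gcd = 1, so CRT applies. M = m₁·m₂ = 90
Let M₁ = M/m₁ = 10, M₂ = M/m₂ = 9
Find y₁ ≡ M₁⁻¹ (mod m₁): 10⁻¹ ≡ 1 (mod 9)
Find y₂ ≡ M₂⁻¹ (mod m₂): 9⁻¹ ≡ 9 (mod 10)
x = a₁·M₁·y₁ + a₂·M₂·y₂ = 1·10·1 + 9·9·9 = 739
Reduce mod 90: x ≡ 19
Check: 19 mod 9 = 1 ✓, 19 mod 10 = 9 ✓

x ≡ 19 (mod 90)


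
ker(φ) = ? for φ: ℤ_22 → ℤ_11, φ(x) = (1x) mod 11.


Kernel = preimage of identity
ker(φ) = {x ∈ ℤ_22 : 1x ≡ 0 (mod 11)}. Since 11 | 22, φ is well-defined. The kernel is the cyclic subgroup ⟨11⟩ of ℤ_22 (order 2), i.e. {0, 11}

ker(φ) = {0, 11}


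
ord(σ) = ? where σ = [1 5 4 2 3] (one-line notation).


Cycle decomposition: (2 5 3 4)
Cycle lengths: 4
Order = lcm(4) = 4

ord(σ) = 4


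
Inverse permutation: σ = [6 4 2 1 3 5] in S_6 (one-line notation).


To find σ⁻¹, swap domain and range:
σ(1) = 6 → σ⁻¹(6) = 1
σ(2) = 4 → σ⁻¹(4) = 2
σ(3) = 2 → σ⁻¹(2) = 3
σ(4) = 1 → σ⁻¹(1) = 4
σ(5) = 3 → σ⁻¹(3) = 5
σ(6) = 5 → σ⁻¹(5) = 6

σ⁻¹ = [4 3 5 2 6 1]


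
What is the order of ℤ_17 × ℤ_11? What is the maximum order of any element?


|ℤ_17 × ℤ_11| = 17 × 11 = 187
Max element order = lcm(17,11) = 187
Cyclic? Yes (gcd=1)

|ℤ_17×ℤ_11| = 187, max element order = 187


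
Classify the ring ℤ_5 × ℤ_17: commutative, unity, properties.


Direct product ring; commutative with unity (1,1); but (1,0)·(0,1) = (0,0) gives zero divisors, so not an integral domain
Commutative: Yes
Integral domain: No
Has unity: Yes

ℤ_5 × ℤ_17: Commutative=Yes, Unity=Yes


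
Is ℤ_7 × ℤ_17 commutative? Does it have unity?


Direct product ring; commutative with unity (1,1); but (1,0)·(0,1) = (0,0) gives zero divisors, so not an integral domain
Commutative: Yes
Integral domain: No
Has unity: Yes

ℤ_7 × ℤ_17: Commutative=Yes, Unity=Yes


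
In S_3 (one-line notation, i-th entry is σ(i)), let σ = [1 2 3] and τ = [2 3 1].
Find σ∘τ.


σ∘τ: apply τ first, then σ
1 →τ 2 →σ 2
2 →τ 3 →σ 3
3 →τ 1 →σ 1

σ∘τ = [2 3 1]


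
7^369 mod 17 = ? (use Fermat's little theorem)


Fermat's little theorem: if p is prime and gcd(a,p)=1, then a^(p-1) ≡ 1 (mod p)
p = 17 is prime, gcd(7,17) = 1
Reduce exponent: 369 mod 16 = 1
So 7^369 ≡ 7^1 (mod 17)
7^1 mod 17 = 7

7^369 ≡ 7 (mod 17)


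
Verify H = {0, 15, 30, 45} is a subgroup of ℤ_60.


Subgroup test for H = {0, 15, 30, 45} in (ℤ_60, +):
(1) 0 ∈ H? Yes
(2) Closure: for all a,b ∈ H, (a+b) mod 60 ∈ H? Yes
(3) Inverses: for all a ∈ H, -a mod 60 ∈ H? Yes

Yes, H is a subgroup of ℤ_60


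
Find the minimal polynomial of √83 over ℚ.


√83 satisfies x² - 83 = 0, irreducible over ℚ since 83 is squarefree

Minimal polynomial: x² - 83


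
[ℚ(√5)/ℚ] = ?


√5 has minimal polynomial x² - 5 (irreducible over ℚ since 5 is squarefree)

[ℚ(√5)/ℚ] = 2


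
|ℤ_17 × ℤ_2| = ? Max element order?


|ℤ_17 × ℤ_2| = 17 × 2 = 34
Max element order = lcm(17,2) = 34
Cyclic? Yes (gcd=1)

|ℤ_17×ℤ_2| = 34, max element order = 34


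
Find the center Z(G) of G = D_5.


Z(G) = {g ∈ G | gx = xg for all x ∈ G}
For odd n, Z(D_n) = {e}: no nontrivial rotation commutes with all reflections

Z(D_5) = {e}


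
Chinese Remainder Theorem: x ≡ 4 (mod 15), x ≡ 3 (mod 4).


m₁ = 15, m₂ = 4, gcd = 1, so CRT applies. M = m₁·m₂ = 60
Let M₁ = M/m₁ = 4, M₂ = M/m₂ = 15
Find y₁ ≡ M₁⁻¹ (mod m₁): 4⁻¹ ≡ 4 (mod 15)
Find y₂ ≡ M₂⁻¹ (mod m₂): 15⁻¹ ≡ 3 (mod 4)
x = a₁·M₁·y₁ + a₂·M₂·y₂ = 4·4·4 + 3·15·3 = 199
Reduce mod 60: x ≡ 19
Check: 19 mod 15 = 4 ✓, 19 mod 4 = 3 ✓

x ≡ 19 (mod 60)


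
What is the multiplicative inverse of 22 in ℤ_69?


Use the extended Euclidean algorithm to write 1 = 22·s + 69·t; then s mod 69 is the inverse.
Euclidean algorithm:
  22 = 0·69 + 22
  69 = 3·22 + 3
  22 = 7·3 + 1
  3 = 3·1 + 0
gcd(22,69) = 1
Back-substitution gives: 22·(22) + 69·(-7) = 1
So 22⁻¹ ≡ 22 ≡ 22 (mod 69)
Check: 22 × 22 = 484 ≡ 1 (mod 69) ✓

22⁻¹ ≡ 22 (mod 69)


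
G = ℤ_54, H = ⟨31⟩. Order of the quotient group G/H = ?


|⟨31⟩| = n / gcd(31, 54) = 54 / 1 = 54
H is normal (ℤ_54 is abelian).
|G/H| = |G| / |H| = 54 / 54 = 1

|G/H| = 1


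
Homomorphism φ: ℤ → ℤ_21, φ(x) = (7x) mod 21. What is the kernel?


Kernel = preimage of identity
ker(φ) = {x ∈ ℤ : 7x ≡ 0 (mod 21)}. gcd(7,21) = 7, so 7x ≡ 0 (mod 21) ⟺ x ≡ 0 (mod 21/7 = 3). Hence ker(φ) = 3ℤ

ker(φ) = 3ℤ


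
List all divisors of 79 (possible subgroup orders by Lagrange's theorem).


Lagrange's theorem: |H| divides |G|
|G| = 79
Divisors of 79: 1, 79

Possible subgroup orders: {1, 79}


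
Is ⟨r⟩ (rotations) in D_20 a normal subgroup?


H = ⟨r⟩ (rotations) in D_20
The rotation subgroup ⟨r⟩ has index 2 in D_20, so it is normal

Yes, normal subgroup


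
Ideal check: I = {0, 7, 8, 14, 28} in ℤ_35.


Check ideal conditions for I = {0, 7, 8, 14, 28} in ℤ_35:
(1) I is an additive subgroup? No
(2) For r ∈ ℤ_35 and a ∈ I: r·a ∈ I? No  [counterexample: r=2, a=8, r·a mod 35 = 16 ∉ I]

No, I is not an ideal of ℤ_35


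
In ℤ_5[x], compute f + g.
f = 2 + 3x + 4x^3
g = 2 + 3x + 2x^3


Add coefficients mod 5:
x^0: 2 + 2 = 4 (mod 5)
x^1: 3 + 3 = 1 (mod 5)
x^2: 0 + 0 = 0 (mod 5)
x^3: 4 + 2 = 1 (mod 5)
Result: 4 + x + x^3

f + g = 4 + x + x^3


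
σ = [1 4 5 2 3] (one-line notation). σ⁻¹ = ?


To find σ⁻¹, swap domain and range:
σ(1) = 1 → σ⁻¹(1) = 1
σ(2) = 4 → σ⁻¹(4) = 2
σ(3) = 5 → σ⁻¹(5) = 3
σ(4) = 2 → σ⁻¹(2) = 4
σ(5) = 3 → σ⁻¹(3) = 5

σ⁻¹ = [1 4 5 2 3]


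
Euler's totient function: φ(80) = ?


Factor n: 80 = 2^4 × 5
φ(n) = n · ∏(1 - 1/p) over distinct primes p | n
φ(80) = 80 · (1 - 1/2) · (1 - 1/5) = 32

φ(80) = 32


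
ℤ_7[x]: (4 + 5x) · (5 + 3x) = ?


Expand and collect like terms; reduce coefficients mod 7:
x^0: 4·5 = 20 ≡ 6 (mod 7)
x^1: 4·3 + 5·5 = 37 ≡ 2 (mod 7)
x^2: 5·3 = 15 ≡ 1 (mod 7)
Result: 6 + 2x + x^2

f · g = 6 + 2x + x^2


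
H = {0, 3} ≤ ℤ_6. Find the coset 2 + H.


2 + H = {2 + h (mod 6) : h ∈ H}
2+0=2, 2+3=5

2 + H = {2, 5}


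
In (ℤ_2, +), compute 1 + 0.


Operation: addition mod 2
1 + 0 = (a + b) mod 2 with a = 1, b = 0

1 + 0 = 1


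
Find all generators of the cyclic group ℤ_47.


g generates ℤ_n iff gcd(g,n) = 1
Prime factors of 47: 47
Generators are g ∈ {1,...,46} not divisible by any of these primes.
Generators: {1, 2, 3, 4, 5, 6, 7, 8, 9, 10, 11, 12, 13, 14, 15, 16, 17, 18, 19, 20, 21, 22, 23, 24, 25, 26, 27, 28, 29, 30, 31, 32, 33, 34, 35, 36, 37, 38, 39, 40, 41, 42, 43, 44, 45, 46}
Number of generators = φ(47) = 46

Generators of ℤ_47 = {1, 2, 3, 4, 5, 6, 7, 8, 9, 10, 11, 12, 13, 14, 15, 16, 17, 18, 19, 20, 21, 22, 23, 24, 25, 26, 27, 28, 29, 30, 31, 32, 33, 34, 35, 36, 37, 38, 39, 40, 41, 42, 43, 44, 45, 46}


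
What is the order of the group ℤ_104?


ℤ_n has n elements.

|ℤ_104| = 104


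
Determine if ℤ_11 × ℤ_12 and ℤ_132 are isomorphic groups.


Comparing ℤ_11 × ℤ_12 and ℤ_132:
gcd(11,12) = 1, so ℤ_11 × ℤ_12 ≅ ℤ_132 (CRT)

Yes, ℤ_11 × ℤ_12 ≅ ℤ_132


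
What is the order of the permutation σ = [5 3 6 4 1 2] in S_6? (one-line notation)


Cycle decomposition: (1 5) (2 3 6)
Cycle lengths: 2, 3
Order = lcm(2, 3) = 6

ord(σ) = 6


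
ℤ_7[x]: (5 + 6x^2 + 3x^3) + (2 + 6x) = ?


Add coefficients mod 7:
x^0: 5 + 2 = 0 (mod 7)
x^1: 0 + 6 = 6 (mod 7)
x^2: 6 + 0 = 6 (mod 7)
x^3: 3 + 0 = 3 (mod 7)
Result: 6x + 6x^2 + 3x^3

f + g = 6x + 6x^2 + 3x^3


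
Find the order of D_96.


|D_n| = 2n (n rotations and n reflections)
|D_96| = 2×96 = 192

|D_96| = 192


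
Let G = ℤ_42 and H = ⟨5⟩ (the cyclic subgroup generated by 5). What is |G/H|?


|⟨5⟩| = n / gcd(5, 42) = 42 / 1 = 42
H is normal (ℤ_42 is abelian).
|G/H| = |G| / |H| = 42 / 42 = 1

|G/H| = 1


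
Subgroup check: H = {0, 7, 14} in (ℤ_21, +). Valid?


Subgroup test for H = {0, 7, 14} in (ℤ_21, +):
(1) 0 ∈ H? Yes
(2) Closure: for all a,b ∈ H, (a+b) mod 21 ∈ H? Yes
(3) Inverses: for all a ∈ H, -a mod 21 ∈ H? Yes

Yes, H is a subgroup of ℤ_21


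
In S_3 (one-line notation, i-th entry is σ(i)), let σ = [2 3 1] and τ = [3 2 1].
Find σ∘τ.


σ∘τ: apply τ first, then σ
1 →τ 3 →σ 1
2 →τ 2 →σ 3
3 →τ 1 →σ 2

σ∘τ = [1 3 2]


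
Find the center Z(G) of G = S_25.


Z(G) = {g ∈ G | gx = xg for all x ∈ G}
S_n is non-abelian for n ≥ 3; Z(S_25) is trivial

Z(S_25) = {e}


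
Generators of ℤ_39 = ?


g generates ℤ_n iff gcd(g,n) = 1
Prime factors of 39: 3, 13
Generators are g ∈ {1,...,38} not divisible by any of these primes.
Generators: {1, 2, 4, 5, 7, 8, 10, 11, 14, 16, 17, 19, 20, 22, 23, 25, 28, 29, 31, 32, 34, 35, 37, 38}
Number of generators = φ(39) = 24

Generators of ℤ_39 = {1, 2, 4, 5, 7, 8, 10, 11, 14, 16, 17, 19, 20, 22, 23, 25, 28, 29, 31, 32, 34, 35, 37, 38}


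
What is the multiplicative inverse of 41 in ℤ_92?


Use the extended Euclidean algorithm to write 1 = 41·s + 92·t; then s mod 92 is the inverse.
Euclidean algorithm:
  41 = 0·92 + 41
  92 = 2·41 + 10
  41 = 4·10 + 1
  10 = 10·1 + 0
gcd(41,92) = 1
Back-substitution gives: 41·(9) + 92·(-4) = 1
So 41⁻¹ ≡ 9 ≡ 9 (mod 92)
Check: 41 × 9 = 369 ≡ 1 (mod 92) ✓

41⁻¹ ≡ 9 (mod 92)


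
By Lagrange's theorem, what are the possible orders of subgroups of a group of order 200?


Lagrange's theorem: |H| divides |G|
|G| = 200
Divisors of 200: 1, 2, 4, 5, 8, 10, 20, 25, 40, 50, 100, 200

Possible subgroup orders: {1, 2, 4, 5, 8, 10, 20, 25, 40, 50, 100, 200}


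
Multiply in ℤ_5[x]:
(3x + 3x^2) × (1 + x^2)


Expand and collect like terms; reduce coefficients mod 5:
x^0: 0·1 = 0 ≡ 0 (mod 5)
x^1: 0·0 + 3·1 = 3 ≡ 3 (mod 5)
x^2: 0·1 + 3·0 + 3·1 = 3 ≡ 3 (mod 5)
x^3: 3·1 + 3·0 = 3 ≡ 3 (mod 5)
x^4: 3·1 = 3 ≡ 3 (mod 5)
Result: 3x + 3x^2 + 3x^3 + 3x^4

f · g = 3x + 3x^2 + 3x^3 + 3x^4


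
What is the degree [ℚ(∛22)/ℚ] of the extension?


∛22 has minimal polynomial x³ - 22 (irreducible over ℚ since 22 is not a perfect cube)

[ℚ(∛22)/ℚ] = 3


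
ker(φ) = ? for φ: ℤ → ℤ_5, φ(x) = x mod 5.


Kernel = preimage of identity
ker(φ) = {x ∈ ℤ : x ≡ 0 (mod 5)} = 5ℤ = {0, ±5, ±10, ...}

ker(φ) = 5ℤ


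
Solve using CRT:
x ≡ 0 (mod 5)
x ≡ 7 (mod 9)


m₁ = 5, m₂ = 9, gcd = 1, so CRT applies. M = m₁·m₂ = 45
Let M₁ = M/m₁ = 9, M₂ = M/m₂ = 5
Find y₁ ≡ M₁⁻¹ (mod m₁): 9⁻¹ ≡ 4 (mod 5)
Find y₂ ≡ M₂⁻¹ (mod m₂): 5⁻¹ ≡ 2 (mod 9)
x = a₁·M₁·y₁ + a₂·M₂·y₂ = 0·9·4 + 7·5·2 = 70
Reduce mod 45: x ≡ 25
Check: 25 mod 5 = 0 ✓, 25 mod 9 = 7 ✓

x ≡ 25 (mod 45)


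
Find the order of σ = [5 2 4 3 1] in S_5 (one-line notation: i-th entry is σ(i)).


Cycle decomposition: (1 5) (3 4)
Cycle lengths: 2, 2
Order = lcm(2, 2) = 2

ord(σ) = 2


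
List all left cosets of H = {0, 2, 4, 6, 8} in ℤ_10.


H = {0, 2, 4, 6, 8}, |H| = 5
Number of cosets = |G|/|H| = 10/5 = 2
0 + H = {0, 2, 4, 6, 8}
1 + H = {1, 3, 5, 7, 9}

Cosets: 0+H={0,2,4,6,8}; 1+H={1,3,5,7,9}


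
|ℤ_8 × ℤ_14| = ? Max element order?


|ℤ_8 × ℤ_14| = 8 × 14 = 112
Max element order = lcm(8,14) = 56
Cyclic? No (gcd=2)

|ℤ_8×ℤ_14| = 112, max element order = 56


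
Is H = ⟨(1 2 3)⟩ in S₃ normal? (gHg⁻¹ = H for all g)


H = ⟨(1 2 3)⟩ in S₃
⟨(1 2 3)⟩ has order 3 and index 2 in S₃; index-2 subgroups are normal

Yes, normal subgroup


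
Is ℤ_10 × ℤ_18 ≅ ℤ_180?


Comparing ℤ_10 × ℤ_18 and ℤ_180:
gcd(10,18) = 2 ≠ 1. Max element order in ℤ_10×ℤ_18 is lcm(10,18) = 90 < 180, so it has no element of order 180

No, ℤ_10 × ℤ_18 ≇ ℤ_180


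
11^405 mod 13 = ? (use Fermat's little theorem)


Fermat's little theorem: if p is prime and gcd(a,p)=1, then a^(p-1) ≡ 1 (mod p)
p = 13 is prime, gcd(11,13) = 1
Reduce exponent: 405 mod 12 = 9
So 11^405 ≡ 11^9 (mod 13)
11^9 mod 13 = 8

11^405 ≡ 8 (mod 13)


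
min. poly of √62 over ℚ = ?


√62 satisfies x² - 62 = 0, irreducible over ℚ since 62 is squarefree

Minimal polynomial: x² - 62


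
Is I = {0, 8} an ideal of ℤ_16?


Check ideal conditions for I = {0, 8} in ℤ_16:
(1) I is an additive subgroup? Yes
(2) For r ∈ ℤ_16 and a ∈ I: r·a ∈ I? Yes

Yes, I is an ideal of ℤ_16


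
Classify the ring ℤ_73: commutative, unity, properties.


ℤ_73 is a commutative ring with unity 1; 73 is prime, so ℤ_73 is a field (hence an integral domain)
Commutative: Yes
Integral domain: Yes
Has unity: Yes

ℤ_73: Commutative=Yes, Unity=Yes


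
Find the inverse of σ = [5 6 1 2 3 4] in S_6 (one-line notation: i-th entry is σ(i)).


To find σ⁻¹, swap domain and range:
σ(1) = 5 → σ⁻¹(5) = 1
σ(2) = 6 → σ⁻¹(6) = 2
σ(3) = 1 → σ⁻¹(1) = 3
σ(4) = 2 → σ⁻¹(2) = 4
σ(5) = 3 → σ⁻¹(3) = 5
σ(6) = 4 → σ⁻¹(4) = 6

σ⁻¹ = [3 4 5 6 1 2]


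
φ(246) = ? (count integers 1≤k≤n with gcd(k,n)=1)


Factor n: 246 = 2 × 3 × 41
φ(n) = n · ∏(1 - 1/p) over distinct primes p | n
φ(246) = 246 · (1 - 1/2) · (1 - 1/3) · (1 - 1/41) = 80

φ(246) = 80


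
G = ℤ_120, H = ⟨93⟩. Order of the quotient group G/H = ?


|⟨93⟩| = n / gcd(93, 120) = 120 / 3 = 40
H is normal (ℤ_120 is abelian).
|G/H| = |G| / |H| = 120 / 40 = 3

|G/H| = 3


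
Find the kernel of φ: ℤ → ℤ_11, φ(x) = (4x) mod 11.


Kernel = preimage of identity
ker(φ) = {x ∈ ℤ : 4x ≡ 0 (mod 11)}. gcd(4,11) = 1, so 4x ≡ 0 (mod 11) ⟺ x ≡ 0 (mod 11/1 = 11). Hence ker(φ) = 11ℤ

ker(φ) = 11ℤ


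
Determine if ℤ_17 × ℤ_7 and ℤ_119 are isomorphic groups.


Comparing ℤ_17 × ℤ_7 and ℤ_119:
gcd(17,7) = 1, so ℤ_17 × ℤ_7 ≅ ℤ_119 (CRT)

Yes, ℤ_17 × ℤ_7 ≅ ℤ_119


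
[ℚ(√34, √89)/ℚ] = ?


[ℚ(√34,√89):ℚ] = [ℚ(√34,√89):ℚ(√34)]·[ℚ(√34):ℚ] = 2·2 = 4

[ℚ(√34, √89)/ℚ] = 4


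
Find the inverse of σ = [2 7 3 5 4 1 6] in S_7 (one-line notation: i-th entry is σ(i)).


To find σ⁻¹, swap domain and range:
σ(1) = 2 → σ⁻¹(2) = 1
σ(2) = 7 → σ⁻¹(7) = 2
σ(3) = 3 → σ⁻¹(3) = 3
σ(4) = 5 → σ⁻¹(5) = 4
σ(5) = 4 → σ⁻¹(4) = 5
σ(6) = 1 → σ⁻¹(1) = 6
σ(7) = 6 → σ⁻¹(6) = 7

σ⁻¹ = [6 1 3 5 4 7 2]


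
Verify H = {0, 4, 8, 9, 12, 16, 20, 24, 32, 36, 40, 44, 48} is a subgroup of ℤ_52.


Subgroup test for H = {0, 4, 8, 9, 12, 16, 20, 24, 32, 36, 40, 44, 48} in (ℤ_52, +):
(1) 0 ∈ H? Yes
(2) Closure: for all a,b ∈ H, (a+b) mod 52 ∈ H? No  [counterexample: 4 + 9 = 13 ∉ H]
(3) Inverses: for all a ∈ H, -a mod 52 ∈ H? No

No, H is not a subgroup of ℤ_52


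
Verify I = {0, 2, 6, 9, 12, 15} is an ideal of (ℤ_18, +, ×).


Check ideal conditions for I = {0, 2, 6, 9, 12, 15} in ℤ_18:
(1) I is an additive subgroup? No
(2) For r ∈ ℤ_18 and a ∈ I: r·a ∈ I? No  [counterexample: r=2, a=2, r·a mod 18 = 4 ∉ I]

No, I is not an ideal of ℤ_18


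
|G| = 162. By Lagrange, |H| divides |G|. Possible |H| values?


Lagrange's theorem: |H| divides |G|
|G| = 162
Divisors of 162: 1, 2, 3, 6, 9, 18, 27, 54, 81, 162

Possible subgroup orders: {1, 2, 3, 6, 9, 18, 27, 54, 81, 162}


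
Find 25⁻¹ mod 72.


Use the extended Euclidean algorithm to write 1 = 25·s + 72·t; then s mod 72 is the inverse.
Euclidean algorithm:
  25 = 0·72 + 25
  72 = 2·25 + 22
  25 = 1·22 + 3
  22 = 7·3 + 1
  3 = 3·1 + 0
gcd(25,72) = 1
Back-substitution gives: 25·(-23) + 72·(8) = 1
So 25⁻¹ ≡ -23 ≡ 49 (mod 72)
Check: 25 × 49 = 1225 ≡ 1 (mod 72) ✓

25⁻¹ ≡ 49 (mod 72)


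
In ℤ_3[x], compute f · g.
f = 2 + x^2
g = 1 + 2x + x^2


Expand and collect like terms; reduce coefficients mod 3:
x^0: 2·1 = 2 ≡ 2 (mod 3)
x^1: 2·2 + 0·1 = 4 ≡ 1 (mod 3)
x^2: 2·1 + 0·2 + 1·1 = 3 ≡ 0 (mod 3)
x^3: 0·1 + 1·2 = 2 ≡ 2 (mod 3)
x^4: 1·1 = 1 ≡ 1 (mod 3)
Result: 2 + x + 2x^3 + x^4

f · g = 2 + x + 2x^3 + x^4


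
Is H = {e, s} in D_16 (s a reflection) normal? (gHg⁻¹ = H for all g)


H = {e, s} in D_16 (s a reflection)
r·s·r⁻¹ = sr⁻² ≠ s for n ≥ 3, so {e, s} is not closed under conjugation

No, not a normal subgroup


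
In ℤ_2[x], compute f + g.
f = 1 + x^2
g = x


Add coefficients mod 2:
x^0: 1 + 0 = 1 (mod 2)
x^1: 0 + 1 = 1 (mod 2)
x^2: 1 + 0 = 1 (mod 2)
Result: 1 + x + x^2

f + g = 1 + x + x^2


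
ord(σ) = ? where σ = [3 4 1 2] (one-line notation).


Cycle decomposition: (1 3) (2 4)
Cycle lengths: 2, 2
Order = lcm(2, 2) = 2

ord(σ) = 2


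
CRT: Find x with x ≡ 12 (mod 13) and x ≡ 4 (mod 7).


m₁ = 13, m₂ = 7, gcd = 1, so CRT applies. M = m₁·m₂ = 91
Let M₁ = M/m₁ = 7, M₂ = M/m₂ = 13
Find y₁ ≡ M₁⁻¹ (mod m₁): 7⁻¹ ≡ 2 (mod 13)
Find y₂ ≡ M₂⁻¹ (mod m₂): 13⁻¹ ≡ 6 (mod 7)
x = a₁·M₁·y₁ + a₂·M₂·y₂ = 12·7·2 + 4·13·6 = 480
Reduce mod 91: x ≡ 25
Check: 25 mod 13 = 12 ✓, 25 mod 7 = 4 ✓

x ≡ 25 (mod 91)


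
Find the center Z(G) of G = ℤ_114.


Z(G) = {g ∈ G | gx = xg for all x ∈ G}
ℤ_114 is abelian, so Z(G) = G

Z(ℤ_114) = ℤ_114


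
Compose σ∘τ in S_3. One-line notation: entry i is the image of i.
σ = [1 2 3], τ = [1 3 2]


σ∘τ: apply τ first, then σ
1 →τ 1 →σ 1
2 →τ 3 →σ 3
3 →τ 2 →σ 2

σ∘τ = [1 3 2]


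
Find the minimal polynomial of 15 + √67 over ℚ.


Let α = 15 + √67. Then α - 15 = √67, so (α - 15)² = 67, giving α² - 30α + 158 = 0. Degree 2 and α ∉ ℚ, so this is the minimal polynomial.

Minimal polynomial: x² - 30x + 158


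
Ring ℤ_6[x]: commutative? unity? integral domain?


ℤ_6 has zero divisors (2·3 ≡ 0), and these lift to constant zero divisors in ℤ_6[x]; so not an integral domain
Commutative: Yes
Integral domain: No
Has unity: Yes

ℤ_6[x]: Commutative=Yes, Unity=Yes


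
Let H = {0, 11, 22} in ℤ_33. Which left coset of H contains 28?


28 + H = {28 + h (mod 33) : h ∈ H}
28+0=28, 28+11=6, 28+22=17
28 + H = {6, 17, 28} = 6 + H

28 + H = {6, 17, 28}


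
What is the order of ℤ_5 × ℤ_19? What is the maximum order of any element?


|ℤ_5 × ℤ_19| = 5 × 19 = 95
Max element order = lcm(5,19) = 95
Cyclic? Yes (gcd=1)

|ℤ_5×ℤ_19| = 95, max element order = 95


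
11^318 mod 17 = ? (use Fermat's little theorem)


Fermat's little theorem: if p is prime and gcd(a,p)=1, then a^(p-1) ≡ 1 (mod p)
p = 17 is prime, gcd(11,17) = 1
Reduce exponent: 318 mod 16 = 14
So 11^318 ≡ 11^14 (mod 17)
11^14 mod 17 = 9

11^318 ≡ 9 (mod 17)


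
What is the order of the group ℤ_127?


ℤ_n has n elements.

|ℤ_127| = 127


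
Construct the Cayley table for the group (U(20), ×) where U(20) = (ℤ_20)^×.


Elements: {1, 3, 7, 9, 11, 13, 17, 19}
Operation: multiplication mod 20
Entry (a, b) = (a × b) mod 20

Cayley table:
   |  1 |  3 |  7 |  9 | 11 | 13 | 17 | 19
 1 |  1 |  3 |  7 |  9 | 11 | 13 | 17 | 19
 3 |  3 |  9 |  1 |  7 | 13 | 19 | 11 | 17
 7 |  7 |  1 |  9 |  3 | 17 | 11 | 19 | 13
 9 |  9 |  7 |  3 |  1 | 19 | 17 | 13 | 11
11 | 11 | 13 | 17 | 19 |  1 |  3 |  7 |  9
13 | 13 | 19 | 11 | 17 |  3 |  9 |  1 |  7
17 | 17 | 11 | 19 | 13 |  7 |  1 |  9 |  3
19 | 19 | 17 | 13 | 11 |  9 |  7 |  3 |  1


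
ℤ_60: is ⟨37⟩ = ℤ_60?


g generates ℤ_n iff gcd(g, n) = 1
gcd(37, 60) = 1
Since gcd = 1, 37 is a generator.

Yes, 37 generates ℤ_60


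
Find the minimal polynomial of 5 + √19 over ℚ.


Let α = 5 + √19. Then α - 5 = √19, so (α - 5)² = 19, giving α² - 10α + 6 = 0. Degree 2 and α ∉ ℚ, so this is the minimal polynomial.

Minimal polynomial: x² - 10x + 6


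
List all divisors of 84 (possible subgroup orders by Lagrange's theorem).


Lagrange's theorem: |H| divides |G|
|G| = 84
Divisors of 84: 1, 2, 3, 4, 6, 7, 12, 14, 21, 28, 42, 84

Possible subgroup orders: {1, 2, 3, 4, 6, 7, 12, 14, 21, 28, 42, 84}


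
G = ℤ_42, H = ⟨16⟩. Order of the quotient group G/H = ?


|⟨16⟩| = n / gcd(16, 42) = 42 / 2 = 21
H is normal (ℤ_42 is abelian).
|G/H| = |G| / |H| = 42 / 21 = 2

|G/H| = 2


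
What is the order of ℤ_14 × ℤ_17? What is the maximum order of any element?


|ℤ_14 × ℤ_17| = 14 × 17 = 238
Max element order = lcm(14,17) = 238
Cyclic? Yes (gcd=1)

|ℤ_14×ℤ_17| = 238, max element order = 238


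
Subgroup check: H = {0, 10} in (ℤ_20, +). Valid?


Subgroup test for H = {0, 10} in (ℤ_20, +):
(1) 0 ∈ H? Yes
(2) Closure: for all a,b ∈ H, (a+b) mod 20 ∈ H? Yes
(3) Inverses: for all a ∈ H, -a mod 20 ∈ H? Yes

Yes, H is a subgroup of ℤ_20


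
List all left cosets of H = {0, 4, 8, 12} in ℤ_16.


H = {0, 4, 8, 12}, |H| = 4
Number of cosets = |G|/|H| = 16/4 = 4
0 + H = {0, 4, 8, 12}
1 + H = {1, 5, 9, 13}
2 + H = {2, 6, 10, 14}
3 + H = {3, 7, 11, 15}

Cosets: 0+H={0,4,8,12}; 1+H={1,5,9,13}; 2+H={2,6,10,14}; 3+H={3,7,11,15}


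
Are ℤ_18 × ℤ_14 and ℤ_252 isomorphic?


Comparing ℤ_18 × ℤ_14 and ℤ_252:
gcd(18,14) = 2 ≠ 1. Max element order in ℤ_18×ℤ_14 is lcm(18,14) = 126 < 252, so it has no element of order 252

No, ℤ_18 × ℤ_14 ≇ ℤ_252


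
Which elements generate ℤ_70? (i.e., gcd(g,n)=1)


g generates ℤ_n iff gcd(g,n) = 1
Prime factors of 70: 2, 5, 7
Generators are g ∈ {1,...,69} not divisible by any of these primes.
Generators: {1, 3, 9, 11, 13, 17, 19, 23, 27, 29, 31, 33, 37, 39, 41, 43, 47, 51, 53, 57, 59, 61, 67, 69}
Number of generators = φ(70) = 24

Generators of ℤ_70 = {1, 3, 9, 11, 13, 17, 19, 23, 27, 29, 31, 33, 37, 39, 41, 43, 47, 51, 53, 57, 59, 61, 67, 69}


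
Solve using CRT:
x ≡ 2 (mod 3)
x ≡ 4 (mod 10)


m₁ = 3, m₂ = 10, gcd = 1, so CRT applies. M = m₁·m₂ = 30
Let M₁ = M/m₁ = 10, M₂ = M/m₂ = 3
Find y₁ ≡ M₁⁻¹ (mod m₁): 10⁻¹ ≡ 1 (mod 3)
Find y₂ ≡ M₂⁻¹ (mod m₂): 3⁻¹ ≡ 7 (mod 10)
x = a₁·M₁·y₁ + a₂·M₂·y₂ = 2·10·1 + 4·3·7 = 104
Reduce mod 30: x ≡ 14
Check: 14 mod 3 = 2 ✓, 14 mod 10 = 4 ✓

x ≡ 14 (mod 30)


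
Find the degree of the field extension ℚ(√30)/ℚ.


√30 has minimal polynomial x² - 30 (irreducible over ℚ since 30 is squarefree)

[ℚ(√30)/ℚ] = 2


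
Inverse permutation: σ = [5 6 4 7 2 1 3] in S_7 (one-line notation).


To find σ⁻¹, swap domain and range:
σ(1) = 5 → σ⁻¹(5) = 1
σ(2) = 6 → σ⁻¹(6) = 2
σ(3) = 4 → σ⁻¹(4) = 3
σ(4) = 7 → σ⁻¹(7) = 4
σ(5) = 2 → σ⁻¹(2) = 5
σ(6) = 1 → σ⁻¹(1) = 6
σ(7) = 3 → σ⁻¹(3) = 7

σ⁻¹ = [6 5 7 3 1 2 4]


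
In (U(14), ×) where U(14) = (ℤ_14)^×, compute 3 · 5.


Operation: multiplication mod 14
3 · 5 = (a × b) mod 14 with a = 3, b = 5

3 · 5 = 1


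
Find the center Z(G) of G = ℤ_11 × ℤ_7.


Z(G) = {g ∈ G | gx = xg for all x ∈ G}
Direct product of abelian groups is abelian, so Z(G) = G

Z(ℤ_11 × ℤ_7) = ℤ_11 × ℤ_7


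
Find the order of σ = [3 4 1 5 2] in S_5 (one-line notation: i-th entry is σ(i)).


Cycle decomposition: (1 3) (2 4 5)
Cycle lengths: 2, 3
Order = lcm(2, 3) = 6

ord(σ) = 6


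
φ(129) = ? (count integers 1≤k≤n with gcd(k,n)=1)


Factor n: 129 = 3 × 43
φ(n) = n · ∏(1 - 1/p) over distinct primes p | n
φ(129) = 129 · (1 - 1/3) · (1 - 1/43) = 84

φ(129) = 84


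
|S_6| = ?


|S_n| = n! (number of permutations of n symbols)
|S_6| = 6! = 720

|S_6| = 720


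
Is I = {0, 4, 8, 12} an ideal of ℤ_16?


Check ideal conditions for I = {0, 4, 8, 12} in ℤ_16:
(1) I is an additive subgroup? Yes
(2) For r ∈ ℤ_16 and a ∈ I: r·a ∈ I? Yes

Yes, I is an ideal of ℤ_16


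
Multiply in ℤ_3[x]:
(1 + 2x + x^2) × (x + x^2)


Expand and collect like terms; reduce coefficients mod 3:
x^0: 1·0 = 0 ≡ 0 (mod 3)
x^1: 1·1 + 2·0 = 1 ≡ 1 (mod 3)
x^2: 1·1 + 2·1 + 1·0 = 3 ≡ 0 (mod 3)
x^3: 2·1 + 1·1 = 3 ≡ 0 (mod 3)
x^4: 1·1 = 1 ≡ 1 (mod 3)
Result: x + x^4

f · g = x + x^4


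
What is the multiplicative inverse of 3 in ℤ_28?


Use the extended Euclidean algorithm to write 1 = 3·s + 28·t; then s mod 28 is the inverse.
Euclidean algorithm:
  3 = 0·28 + 3
  28 = 9·3 + 1
  3 = 3·1 + 0
gcd(3,28) = 1
Back-substitution gives: 3·(-9) + 28·(1) = 1
So 3⁻¹ ≡ -9 ≡ 19 (mod 28)
Check: 3 × 19 = 57 ≡ 1 (mod 28) ✓

3⁻¹ ≡ 19 (mod 28)


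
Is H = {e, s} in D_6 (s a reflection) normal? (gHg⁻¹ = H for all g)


H = {e, s} in D_6 (s a reflection)
r·s·r⁻¹ = sr⁻² ≠ s for n ≥ 3, so {e, s} is not closed under conjugation

No, not a normal subgroup


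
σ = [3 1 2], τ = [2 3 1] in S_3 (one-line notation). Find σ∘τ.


σ∘τ: apply τ first, then σ
1 →τ 2 →σ 1
2 →τ 3 →σ 2
3 →τ 1 →σ 3

σ∘τ = [1 2 3]


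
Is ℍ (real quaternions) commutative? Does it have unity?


quaternion multiplication is non-commutative (ij = k ≠ ji = -k); has unity 1; a division ring but not an integral domain since integral domains are commutative by convention
Commutative: No
Integral domain: No
Has unity: Yes

ℍ (real quaternions): Commutative=No, Unity=Yes


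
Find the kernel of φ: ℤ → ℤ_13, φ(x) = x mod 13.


Kernel = preimage of identity
ker(φ) = {x ∈ ℤ : x ≡ 0 (mod 13)} = 13ℤ = {0, ±13, ±26, ...}

ker(φ) = 13ℤ


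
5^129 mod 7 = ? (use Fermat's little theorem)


Fermat's little theorem: if p is prime and gcd(a,p)=1, then a^(p-1) ≡ 1 (mod p)
p = 7 is prime, gcd(5,7) = 1
Reduce exponent: 129 mod 6 = 3
So 5^129 ≡ 5^3 (mod 7)
5^3 mod 7 = 6

5^129 ≡ 6 (mod 7)


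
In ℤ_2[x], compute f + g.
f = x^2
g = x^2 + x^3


Add coefficients mod 2:
x^0: 0 + 0 = 0 (mod 2)
x^1: 0 + 0 = 0 (mod 2)
x^2: 1 + 1 = 0 (mod 2)
x^3: 0 + 1 = 1 (mod 2)
Result: x^3

f + g = x^3


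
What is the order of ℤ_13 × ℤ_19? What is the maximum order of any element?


|ℤ_13 × ℤ_19| = 13 × 19 = 247
Max element order = lcm(13,19) = 247
Cyclic? Yes (gcd=1)

|ℤ_13×ℤ_19| = 247, max element order = 247


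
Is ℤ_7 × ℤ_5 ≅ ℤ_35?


Comparing ℤ_7 × ℤ_5 and ℤ_35:
gcd(7,5) = 1, so ℤ_7 × ℤ_5 ≅ ℤ_35 (CRT)

Yes, ℤ_7 × ℤ_5 ≅ ℤ_35


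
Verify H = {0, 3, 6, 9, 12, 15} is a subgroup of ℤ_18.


Subgroup test for H = {0, 3, 6, 9, 12, 15} in (ℤ_18, +):
(1) 0 ∈ H? Yes
(2) Closure: for all a,b ∈ H, (a+b) mod 18 ∈ H? Yes
(3) Inverses: for all a ∈ H, -a mod 18 ∈ H? Yes

Yes, H is a subgroup of ℤ_18


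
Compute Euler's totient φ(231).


Factor n: 231 = 3 × 7 × 11
φ(n) = n · ∏(1 - 1/p) over distinct primes p | n
φ(231) = 231 · (1 - 1/3) · (1 - 1/7) · (1 - 1/11) = 120

φ(231) = 120


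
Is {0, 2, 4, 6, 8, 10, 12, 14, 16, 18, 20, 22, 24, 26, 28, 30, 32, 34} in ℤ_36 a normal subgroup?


H = {0, 2, 4, 6, 8, 10, 12, 14, 16, 18, 20, 22, 24, 26, 28, 30, 32, 34} in ℤ_36
ℤ_36 is abelian; every subgroup of an abelian group is normal

Yes, normal subgroup


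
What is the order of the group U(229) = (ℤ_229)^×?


U(n) is the group of units mod n; |U(n)| = φ(n)
|U(229)| = φ(229) = 228

|U(229) = (ℤ_229)^×| = 228


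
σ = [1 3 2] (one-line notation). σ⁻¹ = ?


To find σ⁻¹, swap domain and range:
σ(1) = 1 → σ⁻¹(1) = 1
σ(2) = 3 → σ⁻¹(3) = 2
σ(3) = 2 → σ⁻¹(2) = 3

σ⁻¹ = [1 3 2]


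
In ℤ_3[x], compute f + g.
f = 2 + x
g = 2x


Add coefficients mod 3:
x^0: 2 + 0 = 2 (mod 3)
x^1: 1 + 2 = 0 (mod 3)
Result: 2

f + g = 2


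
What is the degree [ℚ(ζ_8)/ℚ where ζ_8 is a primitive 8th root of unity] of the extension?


[ℚ(ζ_n):ℚ] = deg Φ_n(x) = φ(n). Here φ(8) = 4

[ℚ(ζ_8)/ℚ where ζ_8 is a primitive 8th root of unity] = 4


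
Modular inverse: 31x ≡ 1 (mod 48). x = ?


Use the extended Euclidean algorithm to write 1 = 31·s + 48·t; then s mod 48 is the inverse.
Euclidean algorithm:
  31 = 0·48 + 31
  48 = 1·31 + 17
  31 = 1·17 + 14
  17 = 1·14 + 3
  14 = 4·3 + 2
  3 = 1·2 + 1
  2 = 2·1 + 0
gcd(31,48) = 1
Back-substitution gives: 31·(-17) + 48·(11) = 1
So 31⁻¹ ≡ -17 ≡ 31 (mod 48)
Check: 31 × 31 = 961 ≡ 1 (mod 48) ✓

31⁻¹ ≡ 31 (mod 48)


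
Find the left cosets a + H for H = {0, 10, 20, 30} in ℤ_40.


H = {0, 10, 20, 30}, |H| = 4
Number of cosets = |G|/|H| = 40/4 = 10
0 + H = {0, 10, 20, 30}
1 + H = {1, 11, 21, 31}
2 + H = {2, 12, 22, 32}
3 + H = {3, 13, 23, 33}
4 + H = {4, 14, 24, 34}
5 + H = {5, 15, 25, 35}
6 + H = {6, 16, 26, 36}
7 + H = {7, 17, 27, 37}
8 + H = {8, 18, 28, 38}
9 + H = {9, 19, 29, 39}

Cosets: 0+H={0,10,20,30}; 1+H={1,11,21,31}; 2+H={2,12,22,32}; 3+H={3,13,23,33}; 4+H={4,14,24,34}; 5+H={5,15,25,35}; 6+H={6,16,26,36}; 7+H={7,17,27,37}; 8+H={8,18,28,38}; 9+H={9,19,29,39}


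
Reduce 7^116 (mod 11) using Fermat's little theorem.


Fermat's little theorem: if p is prime and gcd(a,p)=1, then a^(p-1) ≡ 1 (mod p)
p = 11 is prime, gcd(7,11) = 1
Reduce exponent: 116 mod 10 = 6
So 7^116 ≡ 7^6 (mod 11)
7^6 mod 11 = 4

7^116 ≡ 4 (mod 11)


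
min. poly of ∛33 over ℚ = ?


∛33 satisfies x³ - 33 = 0, irreducible over ℚ (no rational root; 33 is not a perfect cube)

Minimal polynomial: x³ - 33


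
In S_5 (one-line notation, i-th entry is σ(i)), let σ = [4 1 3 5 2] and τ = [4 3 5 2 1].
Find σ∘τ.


σ∘τ: apply τ first, then σ
1 →τ 4 →σ 5
2 →τ 3 →σ 3
3 →τ 5 →σ 2
4 →τ 2 →σ 1
5 →τ 1 →σ 4

σ∘τ = [5 3 2 1 4]


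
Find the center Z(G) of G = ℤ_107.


Z(G) = {g ∈ G | gx = xg for all x ∈ G}
ℤ_107 is abelian, so Z(G) = G

Z(ℤ_107) = ℤ_107


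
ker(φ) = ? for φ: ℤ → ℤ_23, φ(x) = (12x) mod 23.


Kernel = preimage of identity
ker(φ) = {x ∈ ℤ : 12x ≡ 0 (mod 23)}. gcd(12,23) = 1, so 12x ≡ 0 (mod 23) ⟺ x ≡ 0 (mod 23/1 = 23). Hence ker(φ) = 23ℤ

ker(φ) = 23ℤ


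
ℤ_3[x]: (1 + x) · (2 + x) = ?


Expand and collect like terms; reduce coefficients mod 3:
x^0: 1·2 = 2 ≡ 2 (mod 3)
x^1: 1·1 + 1·2 = 3 ≡ 0 (mod 3)
x^2: 1·1 = 1 ≡ 1 (mod 3)
Result: 2 + x^2

f · g = 2 + x^2


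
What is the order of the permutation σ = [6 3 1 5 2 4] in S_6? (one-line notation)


Cycle decomposition: (1 6 4 5 2 3)
Cycle lengths: 6
Order = lcm(6) = 6

ord(σ) = 6


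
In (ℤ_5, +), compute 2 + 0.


Operation: addition mod 5
2 + 0 = (a + b) mod 5 with a = 2, b = 0

2 + 0 = 2


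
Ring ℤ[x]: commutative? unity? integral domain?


Polynomial ring over ℤ (an integral domain) is a commutative integral domain with unity 1
Commutative: Yes
Integral domain: Yes
Has unity: Yes

ℤ[x]: Commutative=Yes, Unity=Yes


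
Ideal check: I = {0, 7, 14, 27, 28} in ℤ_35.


Check ideal conditions for I = {0, 7, 14, 27, 28} in ℤ_35:
(1) I is an additive subgroup? No
(2) For r ∈ ℤ_35 and a ∈ I: r·a ∈ I? No  [counterexample: r=2, a=27, r·a mod 35 = 19 ∉ I]

No, I is not an ideal of ℤ_35


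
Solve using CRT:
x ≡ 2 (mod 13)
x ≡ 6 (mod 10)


m₁ = 13, m₂ = 10, gcd = 1, so CRT applies. M = m₁·m₂ = 130
Let M₁ = M/m₁ = 10, M₂ = M/m₂ = 13
Find y₁ ≡ M₁⁻¹ (mod m₁): 10⁻¹ ≡ 4 (mod 13)
Find y₂ ≡ M₂⁻¹ (mod m₂): 13⁻¹ ≡ 7 (mod 10)
x = a₁·M₁·y₁ + a₂·M₂·y₂ = 2·10·4 + 6·13·7 = 626
Reduce mod 130: x ≡ 106
Check: 106 mod 13 = 2 ✓, 106 mod 10 = 6 ✓

x ≡ 106 (mod 130)
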